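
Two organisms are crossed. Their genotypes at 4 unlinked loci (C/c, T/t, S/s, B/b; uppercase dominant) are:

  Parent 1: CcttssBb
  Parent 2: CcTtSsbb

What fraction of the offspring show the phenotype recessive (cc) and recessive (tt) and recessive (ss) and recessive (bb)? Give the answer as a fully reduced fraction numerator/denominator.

CcttssBb gametes: CtsB×4, Ctsb×4, ctsB×4, ctsb×4
CcTtSsbb gametes: CTSb×2, CTsb×2, CtSb×2, Ctsb×2, cTSb×2, cTsb×2, ctSb×2, ctsb×2
CcttssBb×CcTtSsbb grid (16·16=256): CCTtSsBb=8 CCTtSsbb=8 CCTtssBb=8 CCTtssbb=8 CCttSsBb=8 CCttSsbb=8 CCttssBb=8 CCttssbb=8 CcTtSsBb=16 CcTtSsbb=16 CcTtssBb=16 CcTtssbb=16 CcttSsBb=16 CcttSsbb=16 CcttssBb=16 Ccttssbb=16 ccTtSsBb=8 ccTtSsbb=8 ccTtssBb=8 ccTtssbb=8 ccttSsBb=8 ccttSsbb=8 ccttssBb=8 ccttssbb=8
cc tt ss bb hits 8/256; gcd=8; 8÷8/256÷8 = 1/32

P(cc tt ss bb) = 1/32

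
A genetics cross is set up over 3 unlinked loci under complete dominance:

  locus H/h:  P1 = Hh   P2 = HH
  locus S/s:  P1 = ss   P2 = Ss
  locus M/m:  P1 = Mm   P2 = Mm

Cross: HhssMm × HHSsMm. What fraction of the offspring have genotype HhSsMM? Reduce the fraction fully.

P(HhSsMM) = 1/16

HhssMm gametes: HsM×2, Hsm×2, hsM×2, hsm×2
HHSsMm gametes: HSM×2, HSm×2, HsM×2, Hsm×2
HhssMm×HHSsMm grid (8·8=64): HHSsMM=4 HHSsMm=8 HHSsmm=4 HHssMM=4 HHssMm=8 HHssmm=4 HhSsMM=4 HhSsMm=8 HhSsmm=4 HhssMM=4 HhssMm=8 Hhssmm=4
HhSsMM hits 4/64; gcd=4; 4÷4/64÷4 = 1/16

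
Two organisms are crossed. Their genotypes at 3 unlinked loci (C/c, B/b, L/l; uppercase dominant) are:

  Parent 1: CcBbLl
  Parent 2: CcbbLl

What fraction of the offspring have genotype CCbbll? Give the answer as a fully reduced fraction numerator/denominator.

P(CCbbll) = 1/32

CcBbLl gametes: CBL×1, CBl×1, CbL×1, Cbl×1, cBL×1, cBl×1, cbL×1, cbl×1
CcbbLl gametes: CbL×2, Cbl×2, cbL×2, cbl×2
CcBbLl×CcbbLl grid (8·8=64): CCBbLL=2 CCBbLl=4 CCBbll=2 CCbbLL=2 CCbbLl=4 CCbbll=2 CcBbLL=4 CcBbLl=8 CcBbll=4 CcbbLL=4 CcbbLl=8 Ccbbll=4 ccBbLL=2 ccBbLl=4 ccBbll=2 ccbbLL=2 ccbbLl=4 ccbbll=2
CCbbll hits 2/64; gcd=2; 2÷2/64÷2 = 1/32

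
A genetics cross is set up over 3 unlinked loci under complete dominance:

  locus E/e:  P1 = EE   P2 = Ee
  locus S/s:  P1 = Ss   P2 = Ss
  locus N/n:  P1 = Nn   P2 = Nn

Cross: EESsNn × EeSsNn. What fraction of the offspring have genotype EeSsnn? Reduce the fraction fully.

P(EeSsnn) = 1/16

EESsNn gametes: ESN×2, ESn×2, EsN×2, Esn×2
EeSsNn gametes: ESN×1, ESn×1, EsN×1, Esn×1, eSN×1, eSn×1, esN×1, esn×1
EESsNn×EeSsNn grid (8·8=64): EESSNN=2 EESSNn=4 EESSnn=2 EESsNN=4 EESsNn=8 EESsnn=4 EEssNN=2 EEssNn=4 EEssnn=2 EeSSNN=2 EeSSNn=4 EeSSnn=2 EeSsNN=4 EeSsNn=8 EeSsnn=4 EessNN=2 EessNn=4 Eessnn=2
EeSsnn hits 4/64; gcd=4; 4÷4/64÷4 = 1/16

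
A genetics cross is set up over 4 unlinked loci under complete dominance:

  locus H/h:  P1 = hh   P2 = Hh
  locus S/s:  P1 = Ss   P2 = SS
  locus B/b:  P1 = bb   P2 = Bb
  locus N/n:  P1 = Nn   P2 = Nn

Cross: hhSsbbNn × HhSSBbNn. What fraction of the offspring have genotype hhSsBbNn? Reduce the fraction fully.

P(hhSsBbNn) = 1/16

hhSsbbNn gametes: hSbN×4, hSbn×4, hsbN×4, hsbn×4
HhSSBbNn gametes: HSBN×2, HSBn×2, HSbN×2, HSbn×2, hSBN×2, hSBn×2, hSbN×2, hSbn×2
hhSsbbNn×HhSSBbNn grid (16·16=256): HhSSBbNN=8 HhSSBbNn=16 HhSSBbnn=8 HhSSbbNN=8 HhSSbbNn=16 HhSSbbnn=8 HhSsBbNN=8 HhSsBbNn=16 HhSsBbnn=8 HhSsbbNN=8 HhSsbbNn=16 HhSsbbnn=8 hhSSBbNN=8 hhSSBbNn=16 hhSSBbnn=8 hhSSbbNN=8 hhSSbbNn=16 hhSSbbnn=8 hhSsBbNN=8 hhSsBbNn=16 hhSsBbnn=8 hhSsbbNN=8 hhSsbbNn=16 hhSsbbnn=8
hhSsBbNn hits 16/256; gcd=16; 16÷16/256÷16 = 1/16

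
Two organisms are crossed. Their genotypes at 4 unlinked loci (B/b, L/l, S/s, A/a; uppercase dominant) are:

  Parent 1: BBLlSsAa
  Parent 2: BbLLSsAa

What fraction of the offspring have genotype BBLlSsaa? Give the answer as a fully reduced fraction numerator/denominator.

BBLlSsAa gametes: BLSA×2, BLSa×2, BLsA×2, BLsa×2, BlSA×2, BlSa×2, BlsA×2, Blsa×2
BbLLSsAa gametes: BLSA×2, BLSa×2, BLsA×2, BLsa×2, bLSA×2, bLSa×2, bLsA×2, bLsa×2
BBLlSsAa×BbLLSsAa grid (16·16=256): BBLLSSAA=4 BBLLSSAa=8 BBLLSSaa=4 BBLLSsAA=8 BBLLSsAa=16 BBLLSsaa=8 BBLLssAA=4 BBLLssAa=8 BBLLssaa=4 BBLlSSAA=4 BBLlSSAa=8 BBLlSSaa=4 BBLlSsAA=8 BBLlSsAa=16 BBLlSsaa=8 BBLlssAA=4 BBLlssAa=8 BBLlssaa=4 BbLLSSAA=4 BbLLSSAa=8 BbLLSSaa=4 BbLLSsAA=8 BbLLSsAa=16 BbLLSsaa=8 BbLLssAA=4 BbLLssAa=8 BbLLssaa=4 BbLlSSAA=4 BbLlSSAa=8 BbLlSSaa=4 BbLlSsAA=8 BbLlSsAa=16 BbLlSsaa=8 BbLlssAA=4 BbLlssAa=8 BbLlssaa=4
BBLlSsaa hits 8/256; gcd=8; 8÷8/256÷8 = 1/32

P(BBLlSsaa) = 1/32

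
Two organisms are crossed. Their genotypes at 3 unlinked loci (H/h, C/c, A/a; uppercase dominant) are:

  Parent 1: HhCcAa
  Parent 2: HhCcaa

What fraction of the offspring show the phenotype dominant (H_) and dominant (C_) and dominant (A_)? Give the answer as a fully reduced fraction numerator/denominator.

P(H_ C_ A_) = 9/32

HhCcAa gametes: HCA×1, HCa×1, HcA×1, Hca×1, hCA×1, hCa×1, hcA×1, hca×1
HhCcaa gametes: HCa×2, Hca×2, hCa×2, hca×2
HhCcAa×HhCcaa grid (8·8=64): HHCCAa=2 HHCCaa=2 HHCcAa=4 HHCcaa=4 HHccAa=2 HHccaa=2 HhCCAa=4 HhCCaa=4 HhCcAa=8 HhCcaa=8 HhccAa=4 Hhccaa=4 hhCCAa=2 hhCCaa=2 hhCcAa=4 hhCcaa=4 hhccAa=2 hhccaa=2
H_ C_ A_ hits 18/64; gcd=2; 18÷2/64÷2 = 9/32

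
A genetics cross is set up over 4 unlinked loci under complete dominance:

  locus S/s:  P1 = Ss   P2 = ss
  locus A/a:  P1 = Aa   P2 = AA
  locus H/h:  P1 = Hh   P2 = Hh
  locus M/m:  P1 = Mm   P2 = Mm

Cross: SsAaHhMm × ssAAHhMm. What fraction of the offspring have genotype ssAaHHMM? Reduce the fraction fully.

SsAaHhMm gametes: SAHM×1, SAHm×1, SAhM×1, SAhm×1, SaHM×1, SaHm×1, SahM×1, Sahm×1, sAHM×1, sAHm×1, sAhM×1, sAhm×1, saHM×1, saHm×1, sahM×1, sahm×1
ssAAHhMm gametes: sAHM×4, sAHm×4, sAhM×4, sAhm×4
SsAaHhMm×ssAAHhMm grid (16·16=256): SsAAHHMM=4 SsAAHHMm=8 SsAAHHmm=4 SsAAHhMM=8 SsAAHhMm=16 SsAAHhmm=8 SsAAhhMM=4 SsAAhhMm=8 SsAAhhmm=4 SsAaHHMM=4 SsAaHHMm=8 SsAaHHmm=4 SsAaHhMM=8 SsAaHhMm=16 SsAaHhmm=8 SsAahhMM=4 SsAahhMm=8 SsAahhmm=4 ssAAHHMM=4 ssAAHHMm=8 ssAAHHmm=4 ssAAHhMM=8 ssAAHhMm=16 ssAAHhmm=8 ssAAhhMM=4 ssAAhhMm=8 ssAAhhmm=4 ssAaHHMM=4 ssAaHHMm=8 ssAaHHmm=4 ssAaHhMM=8 ssAaHhMm=16 ssAaHhmm=8 ssAahhMM=4 ssAahhMm=8 ssAahhmm=4
ssAaHHMM hits 4/256; gcd=4; 4÷4/256÷4 = 1/64

P(ssAaHHMM) = 1/64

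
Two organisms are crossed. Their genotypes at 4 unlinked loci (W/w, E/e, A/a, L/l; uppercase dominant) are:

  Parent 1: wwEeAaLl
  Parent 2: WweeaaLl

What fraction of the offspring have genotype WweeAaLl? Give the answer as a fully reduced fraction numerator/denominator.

wwEeAaLl gametes: wEAL×2, wEAl×2, wEaL×2, wEal×2, weAL×2, weAl×2, weaL×2, weal×2
WweeaaLl gametes: WeaL×4, Weal×4, weaL×4, weal×4
wwEeAaLl×WweeaaLl grid (16·16=256): WwEeAaLL=8 WwEeAaLl=16 WwEeAall=8 WwEeaaLL=8 WwEeaaLl=16 WwEeaall=8 WweeAaLL=8 WweeAaLl=16 WweeAall=8 WweeaaLL=8 WweeaaLl=16 Wweeaall=8 wwEeAaLL=8 wwEeAaLl=16 wwEeAall=8 wwEeaaLL=8 wwEeaaLl=16 wwEeaall=8 wweeAaLL=8 wweeAaLl=16 wweeAall=8 wweeaaLL=8 wweeaaLl=16 wweeaall=8
WweeAaLl hits 16/256; gcd=16; 16÷16/256÷16 = 1/16

P(WweeAaLl) = 1/16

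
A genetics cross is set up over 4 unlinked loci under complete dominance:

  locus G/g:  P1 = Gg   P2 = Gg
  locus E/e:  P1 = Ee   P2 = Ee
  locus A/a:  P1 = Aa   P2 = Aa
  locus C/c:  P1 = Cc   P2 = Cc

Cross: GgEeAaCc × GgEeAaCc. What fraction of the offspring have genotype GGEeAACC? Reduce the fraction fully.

GgEeAaCc gametes: GEAC×1, GEAc×1, GEaC×1, GEac×1, GeAC×1, GeAc×1, GeaC×1, Geac×1, gEAC×1, gEAc×1, gEaC×1, gEac×1, geAC×1, geAc×1, geaC×1, geac×1
GgEeAaCc gametes: GEAC×1, GEAc×1, GEaC×1, GEac×1, GeAC×1, GeAc×1, GeaC×1, Geac×1, gEAC×1, gEAc×1, gEaC×1, gEac×1, geAC×1, geAc×1, geaC×1, geac×1
GgEeAaCc×GgEeAaCc grid (16·16=256): GGEEAACC=1 GGEEAACc=2 GGEEAAcc=1 GGEEAaCC=2 GGEEAaCc=4 GGEEAacc=2 GGEEaaCC=1 GGEEaaCc=2 GGEEaacc=1 GGEeAACC=2 GGEeAACc=4 GGEeAAcc=2 GGEeAaCC=4 GGEeAaCc=8 GGEeAacc=4 GGEeaaCC=2 GGEeaaCc=4 GGEeaacc=2 GGeeAACC=1 GGeeAACc=2 GGeeAAcc=1 GGeeAaCC=2 GGeeAaCc=4 GGeeAacc=2 GGeeaaCC=1 GGeeaaCc=2 GGeeaacc=1 GgEEAACC=2 GgEEAACc=4 GgEEAAcc=2 GgEEAaCC=4 GgEEAaCc=8 GgEEAacc=4 GgEEaaCC=2 GgEEaaCc=4 GgEEaacc=2 GgEeAACC=4 GgEeAACc=8 GgEeAAcc=4 GgEeAaCC=8 GgEeAaCc=16 GgEeAacc=8 GgEeaaCC=4 GgEeaaCc=8 GgEeaacc=4 GgeeAACC=2 GgeeAACc=4 GgeeAAcc=2 GgeeAaCC=4 GgeeAaCc=8 GgeeAacc=4 GgeeaaCC=2 GgeeaaCc=4 Ggeeaacc=2 ggEEAACC=1 ggEEAACc=2 ggEEAAcc=1 ggEEAaCC=2 ggEEAaCc=4 ggEEAacc=2 ggEEaaCC=1 ggEEaaCc=2 ggEEaacc=1 ggEeAACC=2 ggEeAACc=4 ggEeAAcc=2 ggEeAaCC=4 ggEeAaCc=8 ggEeAacc=4 ggEeaaCC=2 ggEeaaCc=4 ggEeaacc=2 ggeeAACC=1 ggeeAACc=2 ggeeAAcc=1 ggeeAaCC=2 ggeeAaCc=4 ggeeAacc=2 ggeeaaCC=1 ggeeaaCc=2 ggeeaacc=1
GGEeAACC hits 2/256; gcd=2; 2÷2/256÷2 = 1/128

P(GGEeAACC) = 1/128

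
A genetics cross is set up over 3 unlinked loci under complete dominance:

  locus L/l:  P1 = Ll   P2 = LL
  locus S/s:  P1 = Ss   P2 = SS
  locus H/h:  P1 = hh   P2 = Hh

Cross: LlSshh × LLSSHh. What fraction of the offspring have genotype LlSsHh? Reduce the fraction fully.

P(LlSsHh) = 1/8

LlSshh gametes: LSh×2, Lsh×2, lSh×2, lsh×2
LLSSHh gametes: LSH×4, LSh×4
LlSshh×LLSSHh grid (8·8=64): LLSSHh=8 LLSShh=8 LLSsHh=8 LLSshh=8 LlSSHh=8 LlSShh=8 LlSsHh=8 LlSshh=8
LlSsHh hits 8/64; gcd=8; 8÷8/64÷8 = 1/8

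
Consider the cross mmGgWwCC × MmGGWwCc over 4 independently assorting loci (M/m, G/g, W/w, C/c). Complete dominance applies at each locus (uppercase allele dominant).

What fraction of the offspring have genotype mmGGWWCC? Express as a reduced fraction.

mmGgWwCC gametes: mGWC×4, mGwC×4, mgWC×4, mgwC×4
MmGGWwCc gametes: MGWC×2, MGWc×2, MGwC×2, MGwc×2, mGWC×2, mGWc×2, mGwC×2, mGwc×2
mmGgWwCC×MmGGWwCc grid (16·16=256): MmGGWWCC=8 MmGGWWCc=8 MmGGWwCC=16 MmGGWwCc=16 MmGGwwCC=8 MmGGwwCc=8 MmGgWWCC=8 MmGgWWCc=8 MmGgWwCC=16 MmGgWwCc=16 MmGgwwCC=8 MmGgwwCc=8 mmGGWWCC=8 mmGGWWCc=8 mmGGWwCC=16 mmGGWwCc=16 mmGGwwCC=8 mmGGwwCc=8 mmGgWWCC=8 mmGgWWCc=8 mmGgWwCC=16 mmGgWwCc=16 mmGgwwCC=8 mmGgwwCc=8
mmGGWWCC hits 8/256; gcd=8; 8÷8/256÷8 = 1/32

P(mmGGWWCC) = 1/32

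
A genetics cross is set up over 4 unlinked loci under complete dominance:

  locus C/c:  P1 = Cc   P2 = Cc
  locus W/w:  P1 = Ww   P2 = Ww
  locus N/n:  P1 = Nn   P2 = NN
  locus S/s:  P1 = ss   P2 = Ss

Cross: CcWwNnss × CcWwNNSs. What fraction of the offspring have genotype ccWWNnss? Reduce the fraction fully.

P(ccWWNnss) = 1/64

CcWwNnss gametes: CWNs×2, CWns×2, CwNs×2, Cwns×2, cWNs×2, cWns×2, cwNs×2, cwns×2
CcWwNNSs gametes: CWNS×2, CWNs×2, CwNS×2, CwNs×2, cWNS×2, cWNs×2, cwNS×2, cwNs×2
CcWwNnss×CcWwNNSs grid (16·16=256): CCWWNNSs=4 CCWWNNss=4 CCWWNnSs=4 CCWWNnss=4 CCWwNNSs=8 CCWwNNss=8 CCWwNnSs=8 CCWwNnss=8 CCwwNNSs=4 CCwwNNss=4 CCwwNnSs=4 CCwwNnss=4 CcWWNNSs=8 CcWWNNss=8 CcWWNnSs=8 CcWWNnss=8 CcWwNNSs=16 CcWwNNss=16 CcWwNnSs=16 CcWwNnss=16 CcwwNNSs=8 CcwwNNss=8 CcwwNnSs=8 CcwwNnss=8 ccWWNNSs=4 ccWWNNss=4 ccWWNnSs=4 ccWWNnss=4 ccWwNNSs=8 ccWwNNss=8 ccWwNnSs=8 ccWwNnss=8 ccwwNNSs=4 ccwwNNss=4 ccwwNnSs=4 ccwwNnss=4
ccWWNnss hits 4/256; gcd=4; 4÷4/256÷4 = 1/64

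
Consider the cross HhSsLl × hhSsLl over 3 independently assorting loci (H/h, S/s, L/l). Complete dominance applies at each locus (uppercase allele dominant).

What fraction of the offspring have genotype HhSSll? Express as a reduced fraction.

HhSsLl gametes: HSL×1, HSl×1, HsL×1, Hsl×1, hSL×1, hSl×1, hsL×1, hsl×1
hhSsLl gametes: hSL×2, hSl×2, hsL×2, hsl×2
HhSsLl×hhSsLl grid (8·8=64): HhSSLL=2 HhSSLl=4 HhSSll=2 HhSsLL=4 HhSsLl=8 HhSsll=4 HhssLL=2 HhssLl=4 Hhssll=2 hhSSLL=2 hhSSLl=4 hhSSll=2 hhSsLL=4 hhSsLl=8 hhSsll=4 hhssLL=2 hhssLl=4 hhssll=2
HhSSll hits 2/64; gcd=2; 2÷2/64÷2 = 1/32

P(HhSSll) = 1/32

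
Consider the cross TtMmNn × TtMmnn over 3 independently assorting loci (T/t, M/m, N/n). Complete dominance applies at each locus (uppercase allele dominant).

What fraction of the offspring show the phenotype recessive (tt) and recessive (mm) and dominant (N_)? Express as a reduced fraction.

P(tt mm N_) = 1/32

TtMmNn gametes: TMN×1, TMn×1, TmN×1, Tmn×1, tMN×1, tMn×1, tmN×1, tmn×1
TtMmnn gametes: TMn×2, Tmn×2, tMn×2, tmn×2
TtMmNn×TtMmnn grid (8·8=64): TTMMNn=2 TTMMnn=2 TTMmNn=4 TTMmnn=4 TTmmNn=2 TTmmnn=2 TtMMNn=4 TtMMnn=4 TtMmNn=8 TtMmnn=8 TtmmNn=4 Ttmmnn=4 ttMMNn=2 ttMMnn=2 ttMmNn=4 ttMmnn=4 ttmmNn=2 ttmmnn=2
tt mm N_ hits 2/64; gcd=2; 2÷2/64÷2 = 1/32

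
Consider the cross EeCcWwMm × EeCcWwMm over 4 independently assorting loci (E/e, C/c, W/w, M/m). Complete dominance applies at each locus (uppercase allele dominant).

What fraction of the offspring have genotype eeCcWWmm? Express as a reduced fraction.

P(eeCcWWmm) = 1/128

EeCcWwMm gametes: ECWM×1, ECWm×1, ECwM×1, ECwm×1, EcWM×1, EcWm×1, EcwM×1, Ecwm×1, eCWM×1, eCWm×1, eCwM×1, eCwm×1, ecWM×1, ecWm×1, ecwM×1, ecwm×1
EeCcWwMm gametes: ECWM×1, ECWm×1, ECwM×1, ECwm×1, EcWM×1, EcWm×1, EcwM×1, Ecwm×1, eCWM×1, eCWm×1, eCwM×1, eCwm×1, ecWM×1, ecWm×1, ecwM×1, ecwm×1
EeCcWwMm×EeCcWwMm grid (16·16=256): EECCWWMM=1 EECCWWMm=2 EECCWWmm=1 EECCWwMM=2 EECCWwMm=4 EECCWwmm=2 EECCwwMM=1 EECCwwMm=2 EECCwwmm=1 EECcWWMM=2 EECcWWMm=4 EECcWWmm=2 EECcWwMM=4 EECcWwMm=8 EECcWwmm=4 EECcwwMM=2 EECcwwMm=4 EECcwwmm=2 EEccWWMM=1 EEccWWMm=2 EEccWWmm=1 EEccWwMM=2 EEccWwMm=4 EEccWwmm=2 EEccwwMM=1 EEccwwMm=2 EEccwwmm=1 EeCCWWMM=2 EeCCWWMm=4 EeCCWWmm=2 EeCCWwMM=4 EeCCWwMm=8 EeCCWwmm=4 EeCCwwMM=2 EeCCwwMm=4 EeCCwwmm=2 EeCcWWMM=4 EeCcWWMm=8 EeCcWWmm=4 EeCcWwMM=8 EeCcWwMm=16 EeCcWwmm=8 EeCcwwMM=4 EeCcwwMm=8 EeCcwwmm=4 EeccWWMM=2 EeccWWMm=4 EeccWWmm=2 EeccWwMM=4 EeccWwMm=8 EeccWwmm=4 EeccwwMM=2 EeccwwMm=4 Eeccwwmm=2 eeCCWWMM=1 eeCCWWMm=2 eeCCWWmm=1 eeCCWwMM=2 eeCCWwMm=4 eeCCWwmm=2 eeCCwwMM=1 eeCCwwMm=2 eeCCwwmm=1 eeCcWWMM=2 eeCcWWMm=4 eeCcWWmm=2 eeCcWwMM=4 eeCcWwMm=8 eeCcWwmm=4 eeCcwwMM=2 eeCcwwMm=4 eeCcwwmm=2 eeccWWMM=1 eeccWWMm=2 eeccWWmm=1 eeccWwMM=2 eeccWwMm=4 eeccWwmm=2 eeccwwMM=1 eeccwwMm=2 eeccwwmm=1
eeCcWWmm hits 2/256; gcd=2; 2÷2/256÷2 = 1/128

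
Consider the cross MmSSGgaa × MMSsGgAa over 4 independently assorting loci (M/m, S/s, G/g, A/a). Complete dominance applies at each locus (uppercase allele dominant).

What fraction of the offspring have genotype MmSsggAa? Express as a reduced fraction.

MmSSGgaa gametes: MSGa×4, MSga×4, mSGa×4, mSga×4
MMSsGgAa gametes: MSGA×2, MSGa×2, MSgA×2, MSga×2, MsGA×2, MsGa×2, MsgA×2, Msga×2
MmSSGgaa×MMSsGgAa grid (16·16=256): MMSSGGAa=8 MMSSGGaa=8 MMSSGgAa=16 MMSSGgaa=16 MMSSggAa=8 MMSSggaa=8 MMSsGGAa=8 MMSsGGaa=8 MMSsGgAa=16 MMSsGgaa=16 MMSsggAa=8 MMSsggaa=8 MmSSGGAa=8 MmSSGGaa=8 MmSSGgAa=16 MmSSGgaa=16 MmSSggAa=8 MmSSggaa=8 MmSsGGAa=8 MmSsGGaa=8 MmSsGgAa=16 MmSsGgaa=16 MmSsggAa=8 MmSsggaa=8
MmSsggAa hits 8/256; gcd=8; 8÷8/256÷8 = 1/32

P(MmSsggAa) = 1/32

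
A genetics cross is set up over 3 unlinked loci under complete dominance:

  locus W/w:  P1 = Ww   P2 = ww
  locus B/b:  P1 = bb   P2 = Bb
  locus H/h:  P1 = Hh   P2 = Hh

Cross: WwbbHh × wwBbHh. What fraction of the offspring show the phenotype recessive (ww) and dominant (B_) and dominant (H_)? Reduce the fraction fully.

WwbbHh gametes: WbH×2, Wbh×2, wbH×2, wbh×2
wwBbHh gametes: wBH×2, wBh×2, wbH×2, wbh×2
WwbbHh×wwBbHh grid (8·8=64): WwBbHH=4 WwBbHh=8 WwBbhh=4 WwbbHH=4 WwbbHh=8 Wwbbhh=4 wwBbHH=4 wwBbHh=8 wwBbhh=4 wwbbHH=4 wwbbHh=8 wwbbhh=4
ww B_ H_ hits 12/64; gcd=4; 12÷4/64÷4 = 3/16

P(ww B_ H_) = 3/16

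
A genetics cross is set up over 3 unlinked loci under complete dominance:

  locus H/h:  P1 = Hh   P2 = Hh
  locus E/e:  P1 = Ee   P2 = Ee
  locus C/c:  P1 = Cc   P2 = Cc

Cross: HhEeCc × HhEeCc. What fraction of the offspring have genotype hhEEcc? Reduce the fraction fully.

HhEeCc gametes: HEC×1, HEc×1, HeC×1, Hec×1, hEC×1, hEc×1, heC×1, hec×1
HhEeCc gametes: HEC×1, HEc×1, HeC×1, Hec×1, hEC×1, hEc×1, heC×1, hec×1
HhEeCc×HhEeCc grid (8·8=64): HHEECC=1 HHEECc=2 HHEEcc=1 HHEeCC=2 HHEeCc=4 HHEecc=2 HHeeCC=1 HHeeCc=2 HHeecc=1 HhEECC=2 HhEECc=4 HhEEcc=2 HhEeCC=4 HhEeCc=8 HhEecc=4 HheeCC=2 HheeCc=4 Hheecc=2 hhEECC=1 hhEECc=2 hhEEcc=1 hhEeCC=2 hhEeCc=4 hhEecc=2 hheeCC=1 hheeCc=2 hheecc=1
hhEEcc hits 1/64; gcd=1; 1÷1/64÷1 = 1/64

P(hhEEcc) = 1/64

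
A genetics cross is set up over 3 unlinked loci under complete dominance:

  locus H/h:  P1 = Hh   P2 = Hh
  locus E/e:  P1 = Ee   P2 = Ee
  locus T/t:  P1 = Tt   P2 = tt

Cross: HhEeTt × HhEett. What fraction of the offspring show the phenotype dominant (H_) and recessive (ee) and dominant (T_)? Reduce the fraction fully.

HhEeTt gametes: HET×1, HEt×1, HeT×1, Het×1, hET×1, hEt×1, heT×1, het×1
HhEett gametes: HEt×2, Het×2, hEt×2, het×2
HhEeTt×HhEett grid (8·8=64): HHEETt=2 HHEEtt=2 HHEeTt=4 HHEett=4 HHeeTt=2 HHeett=2 HhEETt=4 HhEEtt=4 HhEeTt=8 HhEett=8 HheeTt=4 Hheett=4 hhEETt=2 hhEEtt=2 hhEeTt=4 hhEett=4 hheeTt=2 hheett=2
H_ ee T_ hits 6/64; gcd=2; 6÷2/64÷2 = 3/32

P(H_ ee T_) = 3/32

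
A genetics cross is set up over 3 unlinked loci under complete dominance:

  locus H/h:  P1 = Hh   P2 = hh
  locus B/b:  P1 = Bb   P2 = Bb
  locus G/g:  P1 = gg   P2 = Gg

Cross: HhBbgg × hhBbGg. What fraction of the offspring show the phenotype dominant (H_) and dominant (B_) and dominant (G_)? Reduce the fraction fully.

HhBbgg gametes: HBg×2, Hbg×2, hBg×2, hbg×2
hhBbGg gametes: hBG×2, hBg×2, hbG×2, hbg×2
HhBbgg×hhBbGg grid (8·8=64): HhBBGg=4 HhBBgg=4 HhBbGg=8 HhBbgg=8 HhbbGg=4 Hhbbgg=4 hhBBGg=4 hhBBgg=4 hhBbGg=8 hhBbgg=8 hhbbGg=4 hhbbgg=4
H_ B_ G_ hits 12/64; gcd=4; 12÷4/64÷4 = 3/16

P(H_ B_ G_) = 3/16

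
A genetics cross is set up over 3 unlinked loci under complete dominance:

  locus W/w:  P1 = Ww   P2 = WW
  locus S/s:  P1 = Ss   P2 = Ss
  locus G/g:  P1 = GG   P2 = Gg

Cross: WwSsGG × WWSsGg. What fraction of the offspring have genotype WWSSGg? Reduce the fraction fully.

WwSsGG gametes: WSG×2, WsG×2, wSG×2, wsG×2
WWSsGg gametes: WSG×2, WSg×2, WsG×2, Wsg×2
WwSsGG×WWSsGg grid (8·8=64): WWSSGG=4 WWSSGg=4 WWSsGG=8 WWSsGg=8 WWssGG=4 WWssGg=4 WwSSGG=4 WwSSGg=4 WwSsGG=8 WwSsGg=8 WwssGG=4 WwssGg=4
WWSSGg hits 4/64; gcd=4; 4÷4/64÷4 = 1/16

P(WWSSGg) = 1/16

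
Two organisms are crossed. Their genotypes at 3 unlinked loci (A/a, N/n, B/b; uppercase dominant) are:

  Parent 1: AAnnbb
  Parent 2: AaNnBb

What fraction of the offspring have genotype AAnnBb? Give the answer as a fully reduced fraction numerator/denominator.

AAnnbb gametes: Anb×8
AaNnBb gametes: ANB×1, ANb×1, AnB×1, Anb×1, aNB×1, aNb×1, anB×1, anb×1
AAnnbb×AaNnBb grid (8·8=64): AANnBb=8 AANnbb=8 AAnnBb=8 AAnnbb=8 AaNnBb=8 AaNnbb=8 AannBb=8 Aannbb=8
AAnnBb hits 8/64; gcd=8; 8÷8/64÷8 = 1/8

P(AAnnBb) = 1/8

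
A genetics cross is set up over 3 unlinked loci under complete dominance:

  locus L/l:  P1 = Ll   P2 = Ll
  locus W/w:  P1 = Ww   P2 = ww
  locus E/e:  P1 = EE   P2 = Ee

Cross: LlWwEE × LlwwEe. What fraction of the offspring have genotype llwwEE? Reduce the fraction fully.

LlWwEE gametes: LWE×2, LwE×2, lWE×2, lwE×2
LlwwEe gametes: LwE×2, Lwe×2, lwE×2, lwe×2
LlWwEE×LlwwEe grid (8·8=64): LLWwEE=4 LLWwEe=4 LLwwEE=4 LLwwEe=4 LlWwEE=8 LlWwEe=8 LlwwEE=8 LlwwEe=8 llWwEE=4 llWwEe=4 llwwEE=4 llwwEe=4
llwwEE hits 4/64; gcd=4; 4÷4/64÷4 = 1/16

P(llwwEE) = 1/16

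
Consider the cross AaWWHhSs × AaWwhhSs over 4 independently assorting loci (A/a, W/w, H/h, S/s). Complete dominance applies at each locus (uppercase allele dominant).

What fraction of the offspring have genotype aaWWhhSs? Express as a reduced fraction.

AaWWHhSs gametes: AWHS×2, AWHs×2, AWhS×2, AWhs×2, aWHS×2, aWHs×2, aWhS×2, aWhs×2
AaWwhhSs gametes: AWhS×2, AWhs×2, AwhS×2, Awhs×2, aWhS×2, aWhs×2, awhS×2, awhs×2
AaWWHhSs×AaWwhhSs grid (16·16=256): AAWWHhSS=4 AAWWHhSs=8 AAWWHhss=4 AAWWhhSS=4 AAWWhhSs=8 AAWWhhss=4 AAWwHhSS=4 AAWwHhSs=8 AAWwHhss=4 AAWwhhSS=4 AAWwhhSs=8 AAWwhhss=4 AaWWHhSS=8 AaWWHhSs=16 AaWWHhss=8 AaWWhhSS=8 AaWWhhSs=16 AaWWhhss=8 AaWwHhSS=8 AaWwHhSs=16 AaWwHhss=8 AaWwhhSS=8 AaWwhhSs=16 AaWwhhss=8 aaWWHhSS=4 aaWWHhSs=8 aaWWHhss=4 aaWWhhSS=4 aaWWhhSs=8 aaWWhhss=4 aaWwHhSS=4 aaWwHhSs=8 aaWwHhss=4 aaWwhhSS=4 aaWwhhSs=8 aaWwhhss=4
aaWWhhSs hits 8/256; gcd=8; 8÷8/256÷8 = 1/32

P(aaWWhhSs) = 1/32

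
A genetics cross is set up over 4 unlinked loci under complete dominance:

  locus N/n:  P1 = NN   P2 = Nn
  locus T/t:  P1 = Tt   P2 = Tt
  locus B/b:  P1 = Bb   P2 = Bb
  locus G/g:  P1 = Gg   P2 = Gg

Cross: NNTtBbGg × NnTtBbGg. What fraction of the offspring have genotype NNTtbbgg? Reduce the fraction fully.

P(NNTtbbgg) = 1/64

NNTtBbGg gametes: NTBG×2, NTBg×2, NTbG×2, NTbg×2, NtBG×2, NtBg×2, NtbG×2, Ntbg×2
NnTtBbGg gametes: NTBG×1, NTBg×1, NTbG×1, NTbg×1, NtBG×1, NtBg×1, NtbG×1, Ntbg×1, nTBG×1, nTBg×1, nTbG×1, nTbg×1, ntBG×1, ntBg×1, ntbG×1, ntbg×1
NNTtBbGg×NnTtBbGg grid (16·16=256): NNTTBBGG=2 NNTTBBGg=4 NNTTBBgg=2 NNTTBbGG=4 NNTTBbGg=8 NNTTBbgg=4 NNTTbbGG=2 NNTTbbGg=4 NNTTbbgg=2 NNTtBBGG=4 NNTtBBGg=8 NNTtBBgg=4 NNTtBbGG=8 NNTtBbGg=16 NNTtBbgg=8 NNTtbbGG=4 NNTtbbGg=8 NNTtbbgg=4 NNttBBGG=2 NNttBBGg=4 NNttBBgg=2 NNttBbGG=4 NNttBbGg=8 NNttBbgg=4 NNttbbGG=2 NNttbbGg=4 NNttbbgg=2 NnTTBBGG=2 NnTTBBGg=4 NnTTBBgg=2 NnTTBbGG=4 NnTTBbGg=8 NnTTBbgg=4 NnTTbbGG=2 NnTTbbGg=4 NnTTbbgg=2 NnTtBBGG=4 NnTtBBGg=8 NnTtBBgg=4 NnTtBbGG=8 NnTtBbGg=16 NnTtBbgg=8 NnTtbbGG=4 NnTtbbGg=8 NnTtbbgg=4 NnttBBGG=2 NnttBBGg=4 NnttBBgg=2 NnttBbGG=4 NnttBbGg=8 NnttBbgg=4 NnttbbGG=2 NnttbbGg=4 Nnttbbgg=2
NNTtbbgg hits 4/256; gcd=4; 4÷4/256÷4 = 1/64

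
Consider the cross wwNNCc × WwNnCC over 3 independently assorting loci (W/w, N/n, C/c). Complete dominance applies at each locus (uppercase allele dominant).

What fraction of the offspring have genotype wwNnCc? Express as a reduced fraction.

wwNNCc gametes: wNC×4, wNc×4
WwNnCC gametes: WNC×2, WnC×2, wNC×2, wnC×2
wwNNCc×WwNnCC grid (8·8=64): WwNNCC=8 WwNNCc=8 WwNnCC=8 WwNnCc=8 wwNNCC=8 wwNNCc=8 wwNnCC=8 wwNnCc=8
wwNnCc hits 8/64; gcd=8; 8÷8/64÷8 = 1/8

P(wwNnCc) = 1/8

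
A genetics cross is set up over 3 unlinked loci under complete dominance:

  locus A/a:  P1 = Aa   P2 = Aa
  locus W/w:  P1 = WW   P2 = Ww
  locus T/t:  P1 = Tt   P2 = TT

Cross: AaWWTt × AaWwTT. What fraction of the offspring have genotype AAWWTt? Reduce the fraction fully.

AaWWTt gametes: AWT×2, AWt×2, aWT×2, aWt×2
AaWwTT gametes: AWT×2, AwT×2, aWT×2, awT×2
AaWWTt×AaWwTT grid (8·8=64): AAWWTT=4 AAWWTt=4 AAWwTT=4 AAWwTt=4 AaWWTT=8 AaWWTt=8 AaWwTT=8 AaWwTt=8 aaWWTT=4 aaWWTt=4 aaWwTT=4 aaWwTt=4
AAWWTt hits 4/64; gcd=4; 4÷4/64÷4 = 1/16

P(AAWWTt) = 1/16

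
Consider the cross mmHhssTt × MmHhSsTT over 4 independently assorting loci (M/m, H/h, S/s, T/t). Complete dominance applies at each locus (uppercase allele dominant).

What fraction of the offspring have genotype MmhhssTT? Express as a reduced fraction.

P(MmhhssTT) = 1/32

mmHhssTt gametes: mHsT×4, mHst×4, mhsT×4, mhst×4
MmHhSsTT gametes: MHST×2, MHsT×2, MhST×2, MhsT×2, mHST×2, mHsT×2, mhST×2, mhsT×2
mmHhssTt×MmHhSsTT grid (16·16=256): MmHHSsTT=8 MmHHSsTt=8 MmHHssTT=8 MmHHssTt=8 MmHhSsTT=16 MmHhSsTt=16 MmHhssTT=16 MmHhssTt=16 MmhhSsTT=8 MmhhSsTt=8 MmhhssTT=8 MmhhssTt=8 mmHHSsTT=8 mmHHSsTt=8 mmHHssTT=8 mmHHssTt=8 mmHhSsTT=16 mmHhSsTt=16 mmHhssTT=16 mmHhssTt=16 mmhhSsTT=8 mmhhSsTt=8 mmhhssTT=8 mmhhssTt=8
MmhhssTT hits 8/256; gcd=8; 8÷8/256÷8 = 1/32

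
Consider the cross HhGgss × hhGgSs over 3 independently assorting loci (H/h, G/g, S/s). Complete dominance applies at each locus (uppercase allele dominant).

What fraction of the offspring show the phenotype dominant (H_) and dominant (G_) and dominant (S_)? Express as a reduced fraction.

P(H_ G_ S_) = 3/16

HhGgss gametes: HGs×2, Hgs×2, hGs×2, hgs×2
hhGgSs gametes: hGS×2, hGs×2, hgS×2, hgs×2
HhGgss×hhGgSs grid (8·8=64): HhGGSs=4 HhGGss=4 HhGgSs=8 HhGgss=8 HhggSs=4 Hhggss=4 hhGGSs=4 hhGGss=4 hhGgSs=8 hhGgss=8 hhggSs=4 hhggss=4
H_ G_ S_ hits 12/64; gcd=4; 12÷4/64÷4 = 3/16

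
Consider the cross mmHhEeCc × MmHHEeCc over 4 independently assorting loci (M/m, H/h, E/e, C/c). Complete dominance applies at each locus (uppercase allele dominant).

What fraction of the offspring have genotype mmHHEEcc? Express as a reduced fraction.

P(mmHHEEcc) = 1/64

mmHhEeCc gametes: mHEC×2, mHEc×2, mHeC×2, mHec×2, mhEC×2, mhEc×2, mheC×2, mhec×2
MmHHEeCc gametes: MHEC×2, MHEc×2, MHeC×2, MHec×2, mHEC×2, mHEc×2, mHeC×2, mHec×2
mmHhEeCc×MmHHEeCc grid (16·16=256): MmHHEECC=4 MmHHEECc=8 MmHHEEcc=4 MmHHEeCC=8 MmHHEeCc=16 MmHHEecc=8 MmHHeeCC=4 MmHHeeCc=8 MmHHeecc=4 MmHhEECC=4 MmHhEECc=8 MmHhEEcc=4 MmHhEeCC=8 MmHhEeCc=16 MmHhEecc=8 MmHheeCC=4 MmHheeCc=8 MmHheecc=4 mmHHEECC=4 mmHHEECc=8 mmHHEEcc=4 mmHHEeCC=8 mmHHEeCc=16 mmHHEecc=8 mmHHeeCC=4 mmHHeeCc=8 mmHHeecc=4 mmHhEECC=4 mmHhEECc=8 mmHhEEcc=4 mmHhEeCC=8 mmHhEeCc=16 mmHhEecc=8 mmHheeCC=4 mmHheeCc=8 mmHheecc=4
mmHHEEcc hits 4/256; gcd=4; 4÷4/256÷4 = 1/64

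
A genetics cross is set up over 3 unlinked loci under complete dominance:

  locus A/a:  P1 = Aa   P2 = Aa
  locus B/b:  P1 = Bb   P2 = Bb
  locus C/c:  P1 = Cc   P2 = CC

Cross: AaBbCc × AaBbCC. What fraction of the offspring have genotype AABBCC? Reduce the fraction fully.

P(AABBCC) = 1/32

AaBbCc gametes: ABC×1, ABc×1, AbC×1, Abc×1, aBC×1, aBc×1, abC×1, abc×1
AaBbCC gametes: ABC×2, AbC×2, aBC×2, abC×2
AaBbCc×AaBbCC grid (8·8=64): AABBCC=2 AABBCc=2 AABbCC=4 AABbCc=4 AAbbCC=2 AAbbCc=2 AaBBCC=4 AaBBCc=4 AaBbCC=8 AaBbCc=8 AabbCC=4 AabbCc=4 aaBBCC=2 aaBBCc=2 aaBbCC=4 aaBbCc=4 aabbCC=2 aabbCc=2
AABBCC hits 2/64; gcd=2; 2÷2/64÷2 = 1/32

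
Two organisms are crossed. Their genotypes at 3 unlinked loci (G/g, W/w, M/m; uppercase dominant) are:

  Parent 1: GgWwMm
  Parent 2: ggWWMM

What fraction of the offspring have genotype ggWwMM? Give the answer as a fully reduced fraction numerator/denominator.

P(ggWwMM) = 1/8

GgWwMm gametes: GWM×1, GWm×1, GwM×1, Gwm×1, gWM×1, gWm×1, gwM×1, gwm×1
ggWWMM gametes: gWM×8
GgWwMm×ggWWMM grid (8·8=64): GgWWMM=8 GgWWMm=8 GgWwMM=8 GgWwMm=8 ggWWMM=8 ggWWMm=8 ggWwMM=8 ggWwMm=8
ggWwMM hits 8/64; gcd=8; 8÷8/64÷8 = 1/8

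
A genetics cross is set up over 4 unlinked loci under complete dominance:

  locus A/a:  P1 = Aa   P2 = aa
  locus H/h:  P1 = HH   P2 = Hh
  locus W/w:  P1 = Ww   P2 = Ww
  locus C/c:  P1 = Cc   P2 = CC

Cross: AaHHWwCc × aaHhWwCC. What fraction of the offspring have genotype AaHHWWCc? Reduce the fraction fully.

P(AaHHWWCc) = 1/32

AaHHWwCc gametes: AHWC×2, AHWc×2, AHwC×2, AHwc×2, aHWC×2, aHWc×2, aHwC×2, aHwc×2
aaHhWwCC gametes: aHWC×4, aHwC×4, ahWC×4, ahwC×4
AaHHWwCc×aaHhWwCC grid (16·16=256): AaHHWWCC=8 AaHHWWCc=8 AaHHWwCC=16 AaHHWwCc=16 AaHHwwCC=8 AaHHwwCc=8 AaHhWWCC=8 AaHhWWCc=8 AaHhWwCC=16 AaHhWwCc=16 AaHhwwCC=8 AaHhwwCc=8 aaHHWWCC=8 aaHHWWCc=8 aaHHWwCC=16 aaHHWwCc=16 aaHHwwCC=8 aaHHwwCc=8 aaHhWWCC=8 aaHhWWCc=8 aaHhWwCC=16 aaHhWwCc=16 aaHhwwCC=8 aaHhwwCc=8
AaHHWWCc hits 8/256; gcd=8; 8÷8/256÷8 = 1/32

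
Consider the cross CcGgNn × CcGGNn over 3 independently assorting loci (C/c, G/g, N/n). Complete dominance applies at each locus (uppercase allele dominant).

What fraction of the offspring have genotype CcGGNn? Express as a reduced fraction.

CcGgNn gametes: CGN×1, CGn×1, CgN×1, Cgn×1, cGN×1, cGn×1, cgN×1, cgn×1
CcGGNn gametes: CGN×2, CGn×2, cGN×2, cGn×2
CcGgNn×CcGGNn grid (8·8=64): CCGGNN=2 CCGGNn=4 CCGGnn=2 CCGgNN=2 CCGgNn=4 CCGgnn=2 CcGGNN=4 CcGGNn=8 CcGGnn=4 CcGgNN=4 CcGgNn=8 CcGgnn=4 ccGGNN=2 ccGGNn=4 ccGGnn=2 ccGgNN=2 ccGgNn=4 ccGgnn=2
CcGGNn hits 8/64; gcd=8; 8÷8/64÷8 = 1/8

P(CcGGNn) = 1/8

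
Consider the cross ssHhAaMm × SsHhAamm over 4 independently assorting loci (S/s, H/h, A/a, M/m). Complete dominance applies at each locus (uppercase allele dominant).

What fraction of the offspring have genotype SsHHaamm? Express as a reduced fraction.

P(SsHHaamm) = 1/64

ssHhAaMm gametes: sHAM×2, sHAm×2, sHaM×2, sHam×2, shAM×2, shAm×2, shaM×2, sham×2
SsHhAamm gametes: SHAm×2, SHam×2, ShAm×2, Sham×2, sHAm×2, sHam×2, shAm×2, sham×2
ssHhAaMm×SsHhAamm grid (16·16=256): SsHHAAMm=4 SsHHAAmm=4 SsHHAaMm=8 SsHHAamm=8 SsHHaaMm=4 SsHHaamm=4 SsHhAAMm=8 SsHhAAmm=8 SsHhAaMm=16 SsHhAamm=16 SsHhaaMm=8 SsHhaamm=8 SshhAAMm=4 SshhAAmm=4 SshhAaMm=8 SshhAamm=8 SshhaaMm=4 Sshhaamm=4 ssHHAAMm=4 ssHHAAmm=4 ssHHAaMm=8 ssHHAamm=8 ssHHaaMm=4 ssHHaamm=4 ssHhAAMm=8 ssHhAAmm=8 ssHhAaMm=16 ssHhAamm=16 ssHhaaMm=8 ssHhaamm=8 sshhAAMm=4 sshhAAmm=4 sshhAaMm=8 sshhAamm=8 sshhaaMm=4 sshhaamm=4
SsHHaamm hits 4/256; gcd=4; 4÷4/256÷4 = 1/64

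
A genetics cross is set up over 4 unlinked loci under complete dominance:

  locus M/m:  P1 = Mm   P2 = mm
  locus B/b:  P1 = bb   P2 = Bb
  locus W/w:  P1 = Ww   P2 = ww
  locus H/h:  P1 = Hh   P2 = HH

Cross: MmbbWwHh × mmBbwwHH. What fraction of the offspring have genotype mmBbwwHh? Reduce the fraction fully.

MmbbWwHh gametes: MbWH×2, MbWh×2, MbwH×2, Mbwh×2, mbWH×2, mbWh×2, mbwH×2, mbwh×2
mmBbwwHH gametes: mBwH×8, mbwH×8
MmbbWwHh×mmBbwwHH grid (16·16=256): MmBbWwHH=16 MmBbWwHh=16 MmBbwwHH=16 MmBbwwHh=16 MmbbWwHH=16 MmbbWwHh=16 MmbbwwHH=16 MmbbwwHh=16 mmBbWwHH=16 mmBbWwHh=16 mmBbwwHH=16 mmBbwwHh=16 mmbbWwHH=16 mmbbWwHh=16 mmbbwwHH=16 mmbbwwHh=16
mmBbwwHh hits 16/256; gcd=16; 16÷16/256÷16 = 1/16

P(mmBbwwHh) = 1/16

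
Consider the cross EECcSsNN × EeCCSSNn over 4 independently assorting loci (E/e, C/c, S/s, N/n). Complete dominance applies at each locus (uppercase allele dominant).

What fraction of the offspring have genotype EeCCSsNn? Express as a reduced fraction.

EECcSsNN gametes: ECSN×4, ECsN×4, EcSN×4, EcsN×4
EeCCSSNn gametes: ECSN×4, ECSn×4, eCSN×4, eCSn×4
EECcSsNN×EeCCSSNn grid (16·16=256): EECCSSNN=16 EECCSSNn=16 EECCSsNN=16 EECCSsNn=16 EECcSSNN=16 EECcSSNn=16 EECcSsNN=16 EECcSsNn=16 EeCCSSNN=16 EeCCSSNn=16 EeCCSsNN=16 EeCCSsNn=16 EeCcSSNN=16 EeCcSSNn=16 EeCcSsNN=16 EeCcSsNn=16
EeCCSsNn hits 16/256; gcd=16; 16÷16/256÷16 = 1/16

P(EeCCSsNn) = 1/16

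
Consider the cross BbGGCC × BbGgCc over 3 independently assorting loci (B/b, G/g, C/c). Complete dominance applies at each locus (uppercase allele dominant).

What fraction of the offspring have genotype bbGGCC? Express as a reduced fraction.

P(bbGGCC) = 1/16

BbGGCC gametes: BGC×4, bGC×4
BbGgCc gametes: BGC×1, BGc×1, BgC×1, Bgc×1, bGC×1, bGc×1, bgC×1, bgc×1
BbGGCC×BbGgCc grid (8·8=64): BBGGCC=4 BBGGCc=4 BBGgCC=4 BBGgCc=4 BbGGCC=8 BbGGCc=8 BbGgCC=8 BbGgCc=8 bbGGCC=4 bbGGCc=4 bbGgCC=4 bbGgCc=4
bbGGCC hits 4/64; gcd=4; 4÷4/64÷4 = 1/16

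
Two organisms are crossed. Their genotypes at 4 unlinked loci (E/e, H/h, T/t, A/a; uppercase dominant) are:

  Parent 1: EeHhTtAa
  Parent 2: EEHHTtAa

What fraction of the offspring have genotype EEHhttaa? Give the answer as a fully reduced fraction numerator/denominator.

P(EEHhttaa) = 1/64

EeHhTtAa gametes: EHTA×1, EHTa×1, EHtA×1, EHta×1, EhTA×1, EhTa×1, EhtA×1, Ehta×1, eHTA×1, eHTa×1, eHtA×1, eHta×1, ehTA×1, ehTa×1, ehtA×1, ehta×1
EEHHTtAa gametes: EHTA×4, EHTa×4, EHtA×4, EHta×4
EeHhTtAa×EEHHTtAa grid (16·16=256): EEHHTTAA=4 EEHHTTAa=8 EEHHTTaa=4 EEHHTtAA=8 EEHHTtAa=16 EEHHTtaa=8 EEHHttAA=4 EEHHttAa=8 EEHHttaa=4 EEHhTTAA=4 EEHhTTAa=8 EEHhTTaa=4 EEHhTtAA=8 EEHhTtAa=16 EEHhTtaa=8 EEHhttAA=4 EEHhttAa=8 EEHhttaa=4 EeHHTTAA=4 EeHHTTAa=8 EeHHTTaa=4 EeHHTtAA=8 EeHHTtAa=16 EeHHTtaa=8 EeHHttAA=4 EeHHttAa=8 EeHHttaa=4 EeHhTTAA=4 EeHhTTAa=8 EeHhTTaa=4 EeHhTtAA=8 EeHhTtAa=16 EeHhTtaa=8 EeHhttAA=4 EeHhttAa=8 EeHhttaa=4
EEHhttaa hits 4/256; gcd=4; 4÷4/256÷4 = 1/64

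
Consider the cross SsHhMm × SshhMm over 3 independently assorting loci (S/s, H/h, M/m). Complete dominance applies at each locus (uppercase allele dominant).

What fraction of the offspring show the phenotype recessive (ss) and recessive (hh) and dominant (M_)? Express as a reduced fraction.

P(ss hh M_) = 3/32

SsHhMm gametes: SHM×1, SHm×1, ShM×1, Shm×1, sHM×1, sHm×1, shM×1, shm×1
SshhMm gametes: ShM×2, Shm×2, shM×2, shm×2
SsHhMm×SshhMm grid (8·8=64): SSHhMM=2 SSHhMm=4 SSHhmm=2 SShhMM=2 SShhMm=4 SShhmm=2 SsHhMM=4 SsHhMm=8 SsHhmm=4 SshhMM=4 SshhMm=8 Sshhmm=4 ssHhMM=2 ssHhMm=4 ssHhmm=2 sshhMM=2 sshhMm=4 sshhmm=2
ss hh M_ hits 6/64; gcd=2; 6÷2/64÷2 = 3/32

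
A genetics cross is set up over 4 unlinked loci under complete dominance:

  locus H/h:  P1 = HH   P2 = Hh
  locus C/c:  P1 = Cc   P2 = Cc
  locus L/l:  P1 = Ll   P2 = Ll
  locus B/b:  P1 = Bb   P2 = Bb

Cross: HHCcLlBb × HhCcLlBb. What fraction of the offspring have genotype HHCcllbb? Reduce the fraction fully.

P(HHCcllbb) = 1/64

HHCcLlBb gametes: HCLB×2, HCLb×2, HClB×2, HClb×2, HcLB×2, HcLb×2, HclB×2, Hclb×2
HhCcLlBb gametes: HCLB×1, HCLb×1, HClB×1, HClb×1, HcLB×1, HcLb×1, HclB×1, Hclb×1, hCLB×1, hCLb×1, hClB×1, hClb×1, hcLB×1, hcLb×1, hclB×1, hclb×1
HHCcLlBb×HhCcLlBb grid (16·16=256): HHCCLLBB=2 HHCCLLBb=4 HHCCLLbb=2 HHCCLlBB=4 HHCCLlBb=8 HHCCLlbb=4 HHCCllBB=2 HHCCllBb=4 HHCCllbb=2 HHCcLLBB=4 HHCcLLBb=8 HHCcLLbb=4 HHCcLlBB=8 HHCcLlBb=16 HHCcLlbb=8 HHCcllBB=4 HHCcllBb=8 HHCcllbb=4 HHccLLBB=2 HHccLLBb=4 HHccLLbb=2 HHccLlBB=4 HHccLlBb=8 HHccLlbb=4 HHccllBB=2 HHccllBb=4 HHccllbb=2 HhCCLLBB=2 HhCCLLBb=4 HhCCLLbb=2 HhCCLlBB=4 HhCCLlBb=8 HhCCLlbb=4 HhCCllBB=2 HhCCllBb=4 HhCCllbb=2 HhCcLLBB=4 HhCcLLBb=8 HhCcLLbb=4 HhCcLlBB=8 HhCcLlBb=16 HhCcLlbb=8 HhCcllBB=4 HhCcllBb=8 HhCcllbb=4 HhccLLBB=2 HhccLLBb=4 HhccLLbb=2 HhccLlBB=4 HhccLlBb=8 HhccLlbb=4 HhccllBB=2 HhccllBb=4 Hhccllbb=2
HHCcllbb hits 4/256; gcd=4; 4÷4/256÷4 = 1/64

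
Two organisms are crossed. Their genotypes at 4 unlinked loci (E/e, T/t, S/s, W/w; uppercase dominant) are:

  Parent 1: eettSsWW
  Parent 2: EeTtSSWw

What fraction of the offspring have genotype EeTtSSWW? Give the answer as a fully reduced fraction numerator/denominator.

eettSsWW gametes: etSW×8, etsW×8
EeTtSSWw gametes: ETSW×2, ETSw×2, EtSW×2, EtSw×2, eTSW×2, eTSw×2, etSW×2, etSw×2
eettSsWW×EeTtSSWw grid (16·16=256): EeTtSSWW=16 EeTtSSWw=16 EeTtSsWW=16 EeTtSsWw=16 EettSSWW=16 EettSSWw=16 EettSsWW=16 EettSsWw=16 eeTtSSWW=16 eeTtSSWw=16 eeTtSsWW=16 eeTtSsWw=16 eettSSWW=16 eettSSWw=16 eettSsWW=16 eettSsWw=16
EeTtSSWW hits 16/256; gcd=16; 16÷16/256÷16 = 1/16

P(EeTtSSWW) = 1/16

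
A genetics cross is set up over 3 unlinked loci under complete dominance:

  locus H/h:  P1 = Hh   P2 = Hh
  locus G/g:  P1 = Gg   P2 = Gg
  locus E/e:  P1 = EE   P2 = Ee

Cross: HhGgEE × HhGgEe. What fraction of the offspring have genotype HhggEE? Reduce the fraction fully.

HhGgEE gametes: HGE×2, HgE×2, hGE×2, hgE×2
HhGgEe gametes: HGE×1, HGe×1, HgE×1, Hge×1, hGE×1, hGe×1, hgE×1, hge×1
HhGgEE×HhGgEe grid (8·8=64): HHGGEE=2 HHGGEe=2 HHGgEE=4 HHGgEe=4 HHggEE=2 HHggEe=2 HhGGEE=4 HhGGEe=4 HhGgEE=8 HhGgEe=8 HhggEE=4 HhggEe=4 hhGGEE=2 hhGGEe=2 hhGgEE=4 hhGgEe=4 hhggEE=2 hhggEe=2
HhggEE hits 4/64; gcd=4; 4÷4/64÷4 = 1/16

P(HhggEE) = 1/16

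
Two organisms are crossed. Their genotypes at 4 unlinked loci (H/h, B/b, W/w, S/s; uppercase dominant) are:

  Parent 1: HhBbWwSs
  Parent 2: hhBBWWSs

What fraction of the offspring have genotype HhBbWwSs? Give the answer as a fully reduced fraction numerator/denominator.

HhBbWwSs gametes: HBWS×1, HBWs×1, HBwS×1, HBws×1, HbWS×1, HbWs×1, HbwS×1, Hbws×1, hBWS×1, hBWs×1, hBwS×1, hBws×1, hbWS×1, hbWs×1, hbwS×1, hbws×1
hhBBWWSs gametes: hBWS×8, hBWs×8
HhBbWwSs×hhBBWWSs grid (16·16=256): HhBBWWSS=8 HhBBWWSs=16 HhBBWWss=8 HhBBWwSS=8 HhBBWwSs=16 HhBBWwss=8 HhBbWWSS=8 HhBbWWSs=16 HhBbWWss=8 HhBbWwSS=8 HhBbWwSs=16 HhBbWwss=8 hhBBWWSS=8 hhBBWWSs=16 hhBBWWss=8 hhBBWwSS=8 hhBBWwSs=16 hhBBWwss=8 hhBbWWSS=8 hhBbWWSs=16 hhBbWWss=8 hhBbWwSS=8 hhBbWwSs=16 hhBbWwss=8
HhBbWwSs hits 16/256; gcd=16; 16÷16/256÷16 = 1/16

P(HhBbWwSs) = 1/16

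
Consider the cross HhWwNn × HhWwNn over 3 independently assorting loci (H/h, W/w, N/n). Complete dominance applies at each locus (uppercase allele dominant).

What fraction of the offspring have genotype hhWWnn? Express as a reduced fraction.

HhWwNn gametes: HWN×1, HWn×1, HwN×1, Hwn×1, hWN×1, hWn×1, hwN×1, hwn×1
HhWwNn gametes: HWN×1, HWn×1, HwN×1, Hwn×1, hWN×1, hWn×1, hwN×1, hwn×1
HhWwNn×HhWwNn grid (8·8=64): HHWWNN=1 HHWWNn=2 HHWWnn=1 HHWwNN=2 HHWwNn=4 HHWwnn=2 HHwwNN=1 HHwwNn=2 HHwwnn=1 HhWWNN=2 HhWWNn=4 HhWWnn=2 HhWwNN=4 HhWwNn=8 HhWwnn=4 HhwwNN=2 HhwwNn=4 Hhwwnn=2 hhWWNN=1 hhWWNn=2 hhWWnn=1 hhWwNN=2 hhWwNn=4 hhWwnn=2 hhwwNN=1 hhwwNn=2 hhwwnn=1
hhWWnn hits 1/64; gcd=1; 1÷1/64÷1 = 1/64

P(hhWWnn) = 1/64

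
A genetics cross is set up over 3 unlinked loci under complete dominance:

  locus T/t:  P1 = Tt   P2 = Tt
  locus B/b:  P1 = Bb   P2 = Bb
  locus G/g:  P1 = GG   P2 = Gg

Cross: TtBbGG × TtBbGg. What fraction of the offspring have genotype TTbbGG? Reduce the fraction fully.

TtBbGG gametes: TBG×2, TbG×2, tBG×2, tbG×2
TtBbGg gametes: TBG×1, TBg×1, TbG×1, Tbg×1, tBG×1, tBg×1, tbG×1, tbg×1
TtBbGG×TtBbGg grid (8·8=64): TTBBGG=2 TTBBGg=2 TTBbGG=4 TTBbGg=4 TTbbGG=2 TTbbGg=2 TtBBGG=4 TtBBGg=4 TtBbGG=8 TtBbGg=8 TtbbGG=4 TtbbGg=4 ttBBGG=2 ttBBGg=2 ttBbGG=4 ttBbGg=4 ttbbGG=2 ttbbGg=2
TTbbGG hits 2/64; gcd=2; 2÷2/64÷2 = 1/32

P(TTbbGG) = 1/32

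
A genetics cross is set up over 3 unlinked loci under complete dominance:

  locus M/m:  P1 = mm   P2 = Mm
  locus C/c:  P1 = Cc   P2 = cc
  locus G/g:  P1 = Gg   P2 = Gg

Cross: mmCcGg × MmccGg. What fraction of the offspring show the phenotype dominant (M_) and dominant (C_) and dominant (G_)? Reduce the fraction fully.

mmCcGg gametes: mCG×2, mCg×2, mcG×2, mcg×2
MmccGg gametes: McG×2, Mcg×2, mcG×2, mcg×2
mmCcGg×MmccGg grid (8·8=64): MmCcGG=4 MmCcGg=8 MmCcgg=4 MmccGG=4 MmccGg=8 Mmccgg=4 mmCcGG=4 mmCcGg=8 mmCcgg=4 mmccGG=4 mmccGg=8 mmccgg=4
M_ C_ G_ hits 12/64; gcd=4; 12÷4/64÷4 = 3/16

P(M_ C_ G_) = 3/16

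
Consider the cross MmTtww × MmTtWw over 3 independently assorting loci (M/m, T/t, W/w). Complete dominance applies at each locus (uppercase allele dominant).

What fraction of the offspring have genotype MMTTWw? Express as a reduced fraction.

MmTtww gametes: MTw×2, Mtw×2, mTw×2, mtw×2
MmTtWw gametes: MTW×1, MTw×1, MtW×1, Mtw×1, mTW×1, mTw×1, mtW×1, mtw×1
MmTtww×MmTtWw grid (8·8=64): MMTTWw=2 MMTTww=2 MMTtWw=4 MMTtww=4 MMttWw=2 MMttww=2 MmTTWw=4 MmTTww=4 MmTtWw=8 MmTtww=8 MmttWw=4 Mmttww=4 mmTTWw=2 mmTTww=2 mmTtWw=4 mmTtww=4 mmttWw=2 mmttww=2
MMTTWw hits 2/64; gcd=2; 2÷2/64÷2 = 1/32

P(MMTTWw) = 1/32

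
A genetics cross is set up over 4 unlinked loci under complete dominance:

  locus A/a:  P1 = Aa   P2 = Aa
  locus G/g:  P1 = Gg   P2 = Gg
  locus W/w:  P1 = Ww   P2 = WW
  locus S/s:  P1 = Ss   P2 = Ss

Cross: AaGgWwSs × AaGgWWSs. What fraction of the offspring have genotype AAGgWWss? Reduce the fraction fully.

P(AAGgWWss) = 1/64

AaGgWwSs gametes: AGWS×1, AGWs×1, AGwS×1, AGws×1, AgWS×1, AgWs×1, AgwS×1, Agws×1, aGWS×1, aGWs×1, aGwS×1, aGws×1, agWS×1, agWs×1, agwS×1, agws×1
AaGgWWSs gametes: AGWS×2, AGWs×2, AgWS×2, AgWs×2, aGWS×2, aGWs×2, agWS×2, agWs×2
AaGgWwSs×AaGgWWSs grid (16·16=256): AAGGWWSS=2 AAGGWWSs=4 AAGGWWss=2 AAGGWwSS=2 AAGGWwSs=4 AAGGWwss=2 AAGgWWSS=4 AAGgWWSs=8 AAGgWWss=4 AAGgWwSS=4 AAGgWwSs=8 AAGgWwss=4 AAggWWSS=2 AAggWWSs=4 AAggWWss=2 AAggWwSS=2 AAggWwSs=4 AAggWwss=2 AaGGWWSS=4 AaGGWWSs=8 AaGGWWss=4 AaGGWwSS=4 AaGGWwSs=8 AaGGWwss=4 AaGgWWSS=8 AaGgWWSs=16 AaGgWWss=8 AaGgWwSS=8 AaGgWwSs=16 AaGgWwss=8 AaggWWSS=4 AaggWWSs=8 AaggWWss=4 AaggWwSS=4 AaggWwSs=8 AaggWwss=4 aaGGWWSS=2 aaGGWWSs=4 aaGGWWss=2 aaGGWwSS=2 aaGGWwSs=4 aaGGWwss=2 aaGgWWSS=4 aaGgWWSs=8 aaGgWWss=4 aaGgWwSS=4 aaGgWwSs=8 aaGgWwss=4 aaggWWSS=2 aaggWWSs=4 aaggWWss=2 aaggWwSS=2 aaggWwSs=4 aaggWwss=2
AAGgWWss hits 4/256; gcd=4; 4÷4/256÷4 = 1/64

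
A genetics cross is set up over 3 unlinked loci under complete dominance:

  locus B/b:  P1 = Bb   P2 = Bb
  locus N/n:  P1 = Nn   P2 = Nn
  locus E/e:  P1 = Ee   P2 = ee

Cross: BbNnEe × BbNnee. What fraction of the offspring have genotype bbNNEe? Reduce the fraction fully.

BbNnEe gametes: BNE×1, BNe×1, BnE×1, Bne×1, bNE×1, bNe×1, bnE×1, bne×1
BbNnee gametes: BNe×2, Bne×2, bNe×2, bne×2
BbNnEe×BbNnee grid (8·8=64): BBNNEe=2 BBNNee=2 BBNnEe=4 BBNnee=4 BBnnEe=2 BBnnee=2 BbNNEe=4 BbNNee=4 BbNnEe=8 BbNnee=8 BbnnEe=4 Bbnnee=4 bbNNEe=2 bbNNee=2 bbNnEe=4 bbNnee=4 bbnnEe=2 bbnnee=2
bbNNEe hits 2/64; gcd=2; 2÷2/64÷2 = 1/32

P(bbNNEe) = 1/32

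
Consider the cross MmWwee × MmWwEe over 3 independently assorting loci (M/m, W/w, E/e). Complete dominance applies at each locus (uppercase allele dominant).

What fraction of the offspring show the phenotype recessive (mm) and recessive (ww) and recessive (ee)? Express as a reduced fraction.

MmWwee gametes: MWe×2, Mwe×2, mWe×2, mwe×2
MmWwEe gametes: MWE×1, MWe×1, MwE×1, Mwe×1, mWE×1, mWe×1, mwE×1, mwe×1
MmWwee×MmWwEe grid (8·8=64): MMWWEe=2 MMWWee=2 MMWwEe=4 MMWwee=4 MMwwEe=2 MMwwee=2 MmWWEe=4 MmWWee=4 MmWwEe=8 MmWwee=8 MmwwEe=4 Mmwwee=4 mmWWEe=2 mmWWee=2 mmWwEe=4 mmWwee=4 mmwwEe=2 mmwwee=2
mm ww ee hits 2/64; gcd=2; 2÷2/64÷2 = 1/32

P(mm ww ee) = 1/32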